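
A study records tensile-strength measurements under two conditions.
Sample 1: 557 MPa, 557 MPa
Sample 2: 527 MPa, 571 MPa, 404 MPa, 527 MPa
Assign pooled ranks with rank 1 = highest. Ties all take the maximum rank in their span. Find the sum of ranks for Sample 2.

Sorted (descending): 571, 557, 557, 527, 527, 404
The 2 values of 557 occupy positions 2–3 → each gets rank 3.
The 2 values of 527 occupy positions 4–5 → each gets rank 5.
Sample 2 values → pooled ranks: 527→5, 571→1, 404→6, 527→5
Rank sum = 5 + 1 + 6 + 5 = 17

17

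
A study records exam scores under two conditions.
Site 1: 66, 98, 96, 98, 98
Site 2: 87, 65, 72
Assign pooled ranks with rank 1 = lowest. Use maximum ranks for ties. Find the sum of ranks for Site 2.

Sorted (ascending): 65, 66, 72, 87, 96, 98, 98, 98
The 3 values of 98 occupy positions 6–8 → each gets rank 8.
Site 2 values → pooled ranks: 87→4, 65→1, 72→3
Rank sum = 4 + 1 + 3 = 8

8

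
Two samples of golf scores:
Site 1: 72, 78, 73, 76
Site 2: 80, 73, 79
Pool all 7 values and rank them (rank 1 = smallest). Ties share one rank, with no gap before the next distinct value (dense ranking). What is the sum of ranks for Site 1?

Sorted (ascending): 72, 73, 73, 76, 78, 79, 80
The 2 values of 73 share dense rank 2.
Remaining distinct values take the next consecutive integers.
Site 1 values → pooled ranks: 72→1, 78→4, 73→2, 76→3
Rank sum = 1 + 4 + 2 + 3 = 10

10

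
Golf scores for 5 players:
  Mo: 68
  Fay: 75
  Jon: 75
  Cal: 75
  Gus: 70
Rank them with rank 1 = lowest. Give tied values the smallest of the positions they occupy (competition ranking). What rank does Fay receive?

Sorted (ascending): 68, 70, 75, 75, 75
The 3 values of 75 occupy positions 3–5 → each gets rank 3.
Fay has value 75 → rank 3.

3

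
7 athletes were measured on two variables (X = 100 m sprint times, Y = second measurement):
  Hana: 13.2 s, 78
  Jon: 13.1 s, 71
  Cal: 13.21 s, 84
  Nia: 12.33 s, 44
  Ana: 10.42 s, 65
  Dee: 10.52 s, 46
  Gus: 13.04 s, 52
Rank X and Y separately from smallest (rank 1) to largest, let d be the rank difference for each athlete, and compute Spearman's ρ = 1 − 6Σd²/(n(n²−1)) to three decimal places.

Ranks of variable 1: 6, 5, 7, 3, 1, 2, 4
Ranks of variable 2: 6, 5, 7, 1, 4, 2, 3
d = r₁ − r₂: 0, 0, 0, 2, -3, 0, 1
d²: 0, 0, 0, 4, 9, 0, 1; Σd² = 14
ρ = 1 − 6·14/(7·48) = 1 − 84/336 = 0.750

0.750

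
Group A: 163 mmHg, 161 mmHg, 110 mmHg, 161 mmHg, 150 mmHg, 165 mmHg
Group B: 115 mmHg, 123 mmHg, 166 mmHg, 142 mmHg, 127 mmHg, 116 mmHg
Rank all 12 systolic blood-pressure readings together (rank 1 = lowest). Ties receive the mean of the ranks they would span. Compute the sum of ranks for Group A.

46

Sorted (ascending): 110, 115, 116, 123, 127, 142, 150, 161, 161, 163, 165, 166
The 2 values of 161 occupy positions 8–9 → average rank (8+9)/2 = 8.5.
Group A values → pooled ranks: 163→10, 161→8.5, 110→1, 161→8.5, 150→7, 165→11
Rank sum = 10 + 8.5 + 1 + 8.5 + 7 + 11 = 46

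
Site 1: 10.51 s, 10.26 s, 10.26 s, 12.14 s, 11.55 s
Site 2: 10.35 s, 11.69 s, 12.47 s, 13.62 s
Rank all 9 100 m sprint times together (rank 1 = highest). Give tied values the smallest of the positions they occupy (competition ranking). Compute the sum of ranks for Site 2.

Sorted (descending): 13.62, 12.47, 12.14, 11.69, 11.55, 10.51, 10.35, 10.26, 10.26
The 2 values of 10.26 occupy positions 8–9 → each gets rank 8.
Site 2 values → pooled ranks: 10.35→7, 11.69→4, 12.47→2, 13.62→1
Rank sum = 7 + 4 + 2 + 1 = 14

14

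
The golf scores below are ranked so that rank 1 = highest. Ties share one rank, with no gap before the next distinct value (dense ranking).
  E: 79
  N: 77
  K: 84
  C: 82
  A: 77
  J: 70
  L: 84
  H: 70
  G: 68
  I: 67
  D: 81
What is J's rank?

6

Sorted (descending): 84, 84, 82, 81, 79, 77, 77, 70, 70, 68, 67
The 2 values of 84 share dense rank 1.
The 2 values of 77 share dense rank 5.
The 2 values of 70 share dense rank 6.
Remaining distinct values take the next consecutive integers.
J has value 70 → rank 6.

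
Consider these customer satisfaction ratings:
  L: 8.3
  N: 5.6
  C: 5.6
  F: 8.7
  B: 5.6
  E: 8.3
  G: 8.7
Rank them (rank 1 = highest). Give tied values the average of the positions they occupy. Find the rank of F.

Sorted (descending): 8.7, 8.7, 8.3, 8.3, 5.6, 5.6, 5.6
The 2 values of 8.7 occupy positions 1–2 → average rank (1+2)/2 = 1.5.
The 2 values of 8.3 occupy positions 3–4 → average rank (3+4)/2 = 3.5.
The 3 values of 5.6 occupy positions 5–7 → average rank 6.
F has value 8.7 → rank 1.5.

1.5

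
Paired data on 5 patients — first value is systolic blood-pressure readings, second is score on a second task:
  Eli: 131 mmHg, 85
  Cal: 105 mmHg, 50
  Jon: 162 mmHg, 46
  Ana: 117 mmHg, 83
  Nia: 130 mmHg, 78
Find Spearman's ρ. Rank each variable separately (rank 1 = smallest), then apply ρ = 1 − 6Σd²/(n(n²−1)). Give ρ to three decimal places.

Ranks of variable 1: 4, 1, 5, 2, 3
Ranks of variable 2: 5, 2, 1, 4, 3
d = r₁ − r₂: -1, -1, 4, -2, 0
d²: 1, 1, 16, 4, 0; Σd² = 22
ρ = 1 − 6·22/(5·24) = 1 − 132/120 = -0.100

-0.100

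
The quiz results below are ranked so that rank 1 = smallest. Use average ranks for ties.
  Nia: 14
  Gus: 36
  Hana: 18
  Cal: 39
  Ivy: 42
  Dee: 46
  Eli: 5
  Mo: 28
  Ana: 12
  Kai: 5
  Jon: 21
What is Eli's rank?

1.5

Sorted (ascending): 5, 5, 12, 14, 18, 21, 28, 36, 39, 42, 46
The 2 values of 5 occupy positions 1–2 → average rank (1+2)/2 = 1.5.
Eli has value 5 → rank 1.5.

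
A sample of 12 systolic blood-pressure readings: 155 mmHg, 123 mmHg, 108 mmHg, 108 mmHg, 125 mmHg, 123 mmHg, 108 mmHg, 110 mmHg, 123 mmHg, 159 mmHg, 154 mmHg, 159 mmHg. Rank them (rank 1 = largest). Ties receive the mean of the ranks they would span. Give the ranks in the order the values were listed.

Sorted (descending): 159, 159, 155, 154, 125, 123, 123, 123, 110, 108, 108, 108
The 2 values of 159 occupy positions 1–2 → average rank (1+2)/2 = 1.5.
The 3 values of 123 occupy positions 6–8 → average rank 7.
The 3 values of 108 occupy positions 10–12 → average rank 11.

3, 7, 11, 11, 5, 7, 11, 9, 7, 1.5, 4, 1.5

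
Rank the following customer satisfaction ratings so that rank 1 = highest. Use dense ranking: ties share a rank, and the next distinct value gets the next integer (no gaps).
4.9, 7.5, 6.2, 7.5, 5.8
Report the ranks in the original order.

4, 1, 2, 1, 3

Sorted (descending): 7.5, 7.5, 6.2, 5.8, 4.9
The 2 values of 7.5 share dense rank 1.
Remaining distinct values take the next consecutive integers.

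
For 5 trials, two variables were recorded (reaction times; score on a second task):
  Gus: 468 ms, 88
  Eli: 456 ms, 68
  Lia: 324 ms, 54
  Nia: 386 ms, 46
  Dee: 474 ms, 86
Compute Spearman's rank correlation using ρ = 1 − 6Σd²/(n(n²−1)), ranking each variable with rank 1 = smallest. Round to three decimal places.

Ranks of variable 1: 4, 3, 1, 2, 5
Ranks of variable 2: 5, 3, 2, 1, 4
d = r₁ − r₂: -1, 0, -1, 1, 1
d²: 1, 0, 1, 1, 1; Σd² = 4
ρ = 1 − 6·4/(5·24) = 1 − 24/120 = 0.800

0.800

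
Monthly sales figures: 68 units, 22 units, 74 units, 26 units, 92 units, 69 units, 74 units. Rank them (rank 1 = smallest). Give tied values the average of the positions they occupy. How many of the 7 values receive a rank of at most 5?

Sorted (ascending): 22, 26, 68, 69, 74, 74, 92
The 2 values of 74 occupy positions 5–6 → average rank (5+6)/2 = 5.5.
Ranks ≤ 5: {1, 2, 3, 4} → 4 values.

4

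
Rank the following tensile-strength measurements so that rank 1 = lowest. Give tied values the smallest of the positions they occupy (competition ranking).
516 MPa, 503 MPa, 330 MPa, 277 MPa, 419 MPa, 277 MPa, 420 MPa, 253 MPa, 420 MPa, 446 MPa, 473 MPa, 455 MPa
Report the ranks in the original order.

12, 11, 4, 2, 5, 2, 6, 1, 6, 8, 10, 9

Sorted (ascending): 253, 277, 277, 330, 419, 420, 420, 446, 455, 473, 503, 516
The 2 values of 277 occupy positions 2–3 → each gets rank 2.
The 2 values of 420 occupy positions 6–7 → each gets rank 6.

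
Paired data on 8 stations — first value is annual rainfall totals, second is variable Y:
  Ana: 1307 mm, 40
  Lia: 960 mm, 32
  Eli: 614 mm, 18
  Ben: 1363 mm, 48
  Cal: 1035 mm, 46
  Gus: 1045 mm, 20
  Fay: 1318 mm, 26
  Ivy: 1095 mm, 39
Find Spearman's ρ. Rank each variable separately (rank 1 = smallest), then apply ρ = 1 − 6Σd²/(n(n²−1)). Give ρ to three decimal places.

Ranks of variable 1: 6, 2, 1, 8, 3, 4, 7, 5
Ranks of variable 2: 6, 4, 1, 8, 7, 2, 3, 5
d = r₁ − r₂: 0, -2, 0, 0, -4, 2, 4, 0
d²: 0, 4, 0, 0, 16, 4, 16, 0; Σd² = 40
ρ = 1 − 6·40/(8·63) = 1 − 240/504 = 0.524

0.524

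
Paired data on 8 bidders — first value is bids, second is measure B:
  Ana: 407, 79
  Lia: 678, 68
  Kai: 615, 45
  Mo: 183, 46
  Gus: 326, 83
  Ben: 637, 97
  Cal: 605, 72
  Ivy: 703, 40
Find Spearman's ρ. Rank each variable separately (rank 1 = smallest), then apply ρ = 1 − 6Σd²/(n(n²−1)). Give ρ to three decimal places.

-0.310

Ranks of variable 1: 3, 7, 5, 1, 2, 6, 4, 8
Ranks of variable 2: 6, 4, 2, 3, 7, 8, 5, 1
d = r₁ − r₂: -3, 3, 3, -2, -5, -2, -1, 7
d²: 9, 9, 9, 4, 25, 4, 1, 49; Σd² = 110
ρ = 1 − 6·110/(8·63) = 1 − 660/504 = -0.310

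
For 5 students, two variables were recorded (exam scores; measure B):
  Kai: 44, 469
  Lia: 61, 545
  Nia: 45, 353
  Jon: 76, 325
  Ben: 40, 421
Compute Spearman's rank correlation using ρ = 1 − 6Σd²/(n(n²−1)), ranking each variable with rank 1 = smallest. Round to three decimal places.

-0.300

Ranks of variable 1: 2, 4, 3, 5, 1
Ranks of variable 2: 4, 5, 2, 1, 3
d = r₁ − r₂: -2, -1, 1, 4, -2
d²: 4, 1, 1, 16, 4; Σd² = 26
ρ = 1 − 6·26/(5·24) = 1 − 156/120 = -0.300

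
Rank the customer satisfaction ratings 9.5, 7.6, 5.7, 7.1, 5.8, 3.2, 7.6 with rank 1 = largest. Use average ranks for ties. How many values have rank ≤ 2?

Sorted (descending): 9.5, 7.6, 7.6, 7.1, 5.8, 5.7, 3.2
The 2 values of 7.6 occupy positions 2–3 → average rank (2+3)/2 = 2.5.
Ranks ≤ 2: {1} → 1 value.

1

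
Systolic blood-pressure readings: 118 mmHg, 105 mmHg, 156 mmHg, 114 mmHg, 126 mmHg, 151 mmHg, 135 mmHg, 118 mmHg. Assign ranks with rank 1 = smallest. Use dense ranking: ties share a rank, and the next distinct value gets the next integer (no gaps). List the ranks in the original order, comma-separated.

3, 1, 7, 2, 4, 6, 5, 3

Sorted (ascending): 105, 114, 118, 118, 126, 135, 151, 156
The 2 values of 118 share dense rank 3.
Remaining distinct values take the next consecutive integers.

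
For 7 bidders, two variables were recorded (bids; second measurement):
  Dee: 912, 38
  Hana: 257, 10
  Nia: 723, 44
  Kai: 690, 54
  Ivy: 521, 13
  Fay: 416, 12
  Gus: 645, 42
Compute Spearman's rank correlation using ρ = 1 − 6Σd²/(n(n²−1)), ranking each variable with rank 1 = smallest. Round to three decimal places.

Ranks of variable 1: 7, 1, 6, 5, 3, 2, 4
Ranks of variable 2: 4, 1, 6, 7, 3, 2, 5
d = r₁ − r₂: 3, 0, 0, -2, 0, 0, -1
d²: 9, 0, 0, 4, 0, 0, 1; Σd² = 14
ρ = 1 − 6·14/(7·48) = 1 − 84/336 = 0.750

0.750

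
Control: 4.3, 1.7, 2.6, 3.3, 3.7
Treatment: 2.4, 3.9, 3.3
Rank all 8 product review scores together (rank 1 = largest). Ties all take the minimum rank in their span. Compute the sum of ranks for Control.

22

Sorted (descending): 4.3, 3.9, 3.7, 3.3, 3.3, 2.6, 2.4, 1.7
The 2 values of 3.3 occupy positions 4–5 → each gets rank 4.
Control values → pooled ranks: 4.3→1, 1.7→8, 2.6→6, 3.3→4, 3.7→3
Rank sum = 1 + 8 + 6 + 4 + 3 = 22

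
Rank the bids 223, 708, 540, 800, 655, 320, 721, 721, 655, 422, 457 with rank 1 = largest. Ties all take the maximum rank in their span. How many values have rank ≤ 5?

4

Sorted (descending): 800, 721, 721, 708, 655, 655, 540, 457, 422, 320, 223
The 2 values of 721 occupy positions 2–3 → each gets rank 3.
The 2 values of 655 occupy positions 5–6 → each gets rank 6.
Ranks ≤ 5: {1, 3, 3, 4} → 4 values.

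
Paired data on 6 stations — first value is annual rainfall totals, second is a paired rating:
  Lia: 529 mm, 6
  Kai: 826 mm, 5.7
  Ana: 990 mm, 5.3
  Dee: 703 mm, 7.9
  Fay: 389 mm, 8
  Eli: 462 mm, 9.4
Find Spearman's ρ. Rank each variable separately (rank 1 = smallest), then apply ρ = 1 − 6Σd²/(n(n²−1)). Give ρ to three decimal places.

-0.886

Ranks of variable 1: 3, 5, 6, 4, 1, 2
Ranks of variable 2: 3, 2, 1, 4, 5, 6
d = r₁ − r₂: 0, 3, 5, 0, -4, -4
d²: 0, 9, 25, 0, 16, 16; Σd² = 66
ρ = 1 − 6·66/(6·35) = 1 − 396/210 = -0.886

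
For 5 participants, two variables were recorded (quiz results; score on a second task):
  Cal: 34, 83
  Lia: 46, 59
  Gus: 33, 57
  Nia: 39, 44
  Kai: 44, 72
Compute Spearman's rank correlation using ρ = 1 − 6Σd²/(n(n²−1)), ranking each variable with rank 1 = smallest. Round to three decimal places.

0.100

Ranks of variable 1: 2, 5, 1, 3, 4
Ranks of variable 2: 5, 3, 2, 1, 4
d = r₁ − r₂: -3, 2, -1, 2, 0
d²: 9, 4, 1, 4, 0; Σd² = 18
ρ = 1 − 6·18/(5·24) = 1 − 108/120 = 0.100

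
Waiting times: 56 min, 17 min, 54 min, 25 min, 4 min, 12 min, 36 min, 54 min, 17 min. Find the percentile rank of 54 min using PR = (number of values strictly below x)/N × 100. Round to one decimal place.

N = 9.
Strictly below 54: 6. Equal to 54: 2.
PR = 6/9 × 100 = 66.7

66.7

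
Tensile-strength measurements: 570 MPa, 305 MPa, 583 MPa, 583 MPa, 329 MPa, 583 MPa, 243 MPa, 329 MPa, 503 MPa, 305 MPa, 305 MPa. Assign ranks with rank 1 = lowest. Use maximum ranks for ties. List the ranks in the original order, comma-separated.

8, 4, 11, 11, 6, 11, 1, 6, 7, 4, 4

Sorted (ascending): 243, 305, 305, 305, 329, 329, 503, 570, 583, 583, 583
The 3 values of 305 occupy positions 2–4 → each gets rank 4.
The 2 values of 329 occupy positions 5–6 → each gets rank 6.
The 3 values of 583 occupy positions 9–11 → each gets rank 11.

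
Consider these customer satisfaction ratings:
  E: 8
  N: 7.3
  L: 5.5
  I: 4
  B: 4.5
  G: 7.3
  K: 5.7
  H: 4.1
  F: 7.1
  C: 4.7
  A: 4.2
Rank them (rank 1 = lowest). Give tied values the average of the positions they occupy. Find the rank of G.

Sorted (ascending): 4, 4.1, 4.2, 4.5, 4.7, 5.5, 5.7, 7.1, 7.3, 7.3, 8
The 2 values of 7.3 occupy positions 9–10 → average rank (9+10)/2 = 9.5.
G has value 7.3 → rank 9.5.

9.5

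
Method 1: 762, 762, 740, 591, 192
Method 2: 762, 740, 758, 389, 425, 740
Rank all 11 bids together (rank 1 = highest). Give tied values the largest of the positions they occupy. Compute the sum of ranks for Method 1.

32

Sorted (descending): 762, 762, 762, 758, 740, 740, 740, 591, 425, 389, 192
The 3 values of 762 occupy positions 1–3 → each gets rank 3.
The 3 values of 740 occupy positions 5–7 → each gets rank 7.
Method 1 values → pooled ranks: 762→3, 762→3, 740→7, 591→8, 192→11
Rank sum = 3 + 3 + 7 + 8 + 11 = 32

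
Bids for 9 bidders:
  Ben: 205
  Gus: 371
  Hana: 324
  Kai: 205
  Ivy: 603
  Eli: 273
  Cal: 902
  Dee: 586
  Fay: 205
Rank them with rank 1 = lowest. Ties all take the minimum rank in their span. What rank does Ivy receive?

Sorted (ascending): 205, 205, 205, 273, 324, 371, 586, 603, 902
The 3 values of 205 occupy positions 1–3 → each gets rank 1.
Ivy has value 603 → rank 8.

8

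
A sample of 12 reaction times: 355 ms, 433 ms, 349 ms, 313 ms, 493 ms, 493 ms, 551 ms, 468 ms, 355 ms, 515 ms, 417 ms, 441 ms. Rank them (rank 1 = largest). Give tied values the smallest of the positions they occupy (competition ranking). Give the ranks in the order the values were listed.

9, 7, 11, 12, 3, 3, 1, 5, 9, 2, 8, 6

Sorted (descending): 551, 515, 493, 493, 468, 441, 433, 417, 355, 355, 349, 313
The 2 values of 493 occupy positions 3–4 → each gets rank 3.
The 2 values of 355 occupy positions 9–10 → each gets rank 9.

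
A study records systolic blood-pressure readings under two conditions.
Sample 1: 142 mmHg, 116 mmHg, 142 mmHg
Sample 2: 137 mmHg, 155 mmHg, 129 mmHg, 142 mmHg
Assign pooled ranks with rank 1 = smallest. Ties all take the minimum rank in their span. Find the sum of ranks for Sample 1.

Sorted (ascending): 116, 129, 137, 142, 142, 142, 155
The 3 values of 142 occupy positions 4–6 → each gets rank 4.
Sample 1 values → pooled ranks: 142→4, 116→1, 142→4
Rank sum = 4 + 1 + 4 = 9

9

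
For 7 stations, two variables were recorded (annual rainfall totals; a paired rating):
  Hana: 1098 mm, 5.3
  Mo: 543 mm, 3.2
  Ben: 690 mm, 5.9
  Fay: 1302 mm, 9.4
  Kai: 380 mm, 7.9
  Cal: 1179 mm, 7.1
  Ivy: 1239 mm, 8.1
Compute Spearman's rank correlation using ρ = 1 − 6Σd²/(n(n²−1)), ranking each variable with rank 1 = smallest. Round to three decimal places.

Ranks of variable 1: 4, 2, 3, 7, 1, 5, 6
Ranks of variable 2: 2, 1, 3, 7, 5, 4, 6
d = r₁ − r₂: 2, 1, 0, 0, -4, 1, 0
d²: 4, 1, 0, 0, 16, 1, 0; Σd² = 22
ρ = 1 − 6·22/(7·48) = 1 − 132/336 = 0.607

0.607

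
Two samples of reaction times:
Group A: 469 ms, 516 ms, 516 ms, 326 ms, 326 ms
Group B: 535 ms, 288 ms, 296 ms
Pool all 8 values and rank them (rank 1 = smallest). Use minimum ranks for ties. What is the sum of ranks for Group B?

Sorted (ascending): 288, 296, 326, 326, 469, 516, 516, 535
The 2 values of 326 occupy positions 3–4 → each gets rank 3.
The 2 values of 516 occupy positions 6–7 → each gets rank 6.
Group B values → pooled ranks: 535→8, 288→1, 296→2
Rank sum = 8 + 1 + 2 = 11

11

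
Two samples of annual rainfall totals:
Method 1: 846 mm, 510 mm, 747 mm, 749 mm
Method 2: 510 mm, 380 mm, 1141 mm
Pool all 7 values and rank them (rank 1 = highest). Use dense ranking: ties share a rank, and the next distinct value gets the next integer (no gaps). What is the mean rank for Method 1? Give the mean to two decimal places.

3.50

Sorted (descending): 1141, 846, 749, 747, 510, 510, 380
The 2 values of 510 share dense rank 5.
Remaining distinct values take the next consecutive integers.
Method 1 values → pooled ranks: 846→2, 510→5, 747→4, 749→3
Mean rank = (2 + 5 + 4 + 3) / 4 = 3.50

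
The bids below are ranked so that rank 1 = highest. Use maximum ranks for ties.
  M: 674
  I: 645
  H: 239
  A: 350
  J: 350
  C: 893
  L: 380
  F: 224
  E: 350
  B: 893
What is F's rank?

10

Sorted (descending): 893, 893, 674, 645, 380, 350, 350, 350, 239, 224
The 2 values of 893 occupy positions 1–2 → each gets rank 2.
The 3 values of 350 occupy positions 6–8 → each gets rank 8.
F has value 224 → rank 10.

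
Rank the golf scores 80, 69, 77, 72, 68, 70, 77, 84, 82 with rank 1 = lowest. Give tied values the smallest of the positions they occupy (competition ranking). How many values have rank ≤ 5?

Sorted (ascending): 68, 69, 70, 72, 77, 77, 80, 82, 84
The 2 values of 77 occupy positions 5–6 → each gets rank 5.
Ranks ≤ 5: {1, 2, 3, 4, 5, 5} → 6 values.

6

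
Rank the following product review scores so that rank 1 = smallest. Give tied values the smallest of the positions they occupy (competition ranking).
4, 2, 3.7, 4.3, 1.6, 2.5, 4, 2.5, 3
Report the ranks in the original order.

7, 2, 6, 9, 1, 3, 7, 3, 5

Sorted (ascending): 1.6, 2, 2.5, 2.5, 3, 3.7, 4, 4, 4.3
The 2 values of 2.5 occupy positions 3–4 → each gets rank 3.
The 2 values of 4 occupy positions 7–8 → each gets rank 7.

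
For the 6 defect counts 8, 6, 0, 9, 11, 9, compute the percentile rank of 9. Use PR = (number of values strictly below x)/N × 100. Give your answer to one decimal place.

50.0

N = 6.
Strictly below 9: 3. Equal to 9: 2.
PR = 3/6 × 100 = 50.0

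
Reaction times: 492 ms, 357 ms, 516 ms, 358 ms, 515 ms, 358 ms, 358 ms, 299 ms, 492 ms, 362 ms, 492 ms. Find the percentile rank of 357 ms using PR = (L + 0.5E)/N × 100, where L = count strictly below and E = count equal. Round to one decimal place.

13.6

N = 11.
Strictly below 357: 1. Equal to 357: 1.
PR = (1 + 0.5·1)/11 × 100 = 13.6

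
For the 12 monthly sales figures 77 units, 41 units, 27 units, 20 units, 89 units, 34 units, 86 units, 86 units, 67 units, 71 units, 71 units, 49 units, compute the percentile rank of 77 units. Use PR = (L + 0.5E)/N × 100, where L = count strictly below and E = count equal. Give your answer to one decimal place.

70.8

N = 12.
Strictly below 77: 8. Equal to 77: 1.
PR = (8 + 0.5·1)/12 × 100 = 70.8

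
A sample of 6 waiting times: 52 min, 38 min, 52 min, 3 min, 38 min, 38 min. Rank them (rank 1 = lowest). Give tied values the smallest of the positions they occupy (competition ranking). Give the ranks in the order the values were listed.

5, 2, 5, 1, 2, 2

Sorted (ascending): 3, 38, 38, 38, 52, 52
The 3 values of 38 occupy positions 2–4 → each gets rank 2.
The 2 values of 52 occupy positions 5–6 → each gets rank 5.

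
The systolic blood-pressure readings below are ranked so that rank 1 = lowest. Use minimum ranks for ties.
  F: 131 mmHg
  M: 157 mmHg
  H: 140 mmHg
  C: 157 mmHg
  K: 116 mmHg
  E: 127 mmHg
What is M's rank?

5

Sorted (ascending): 116, 127, 131, 140, 157, 157
The 2 values of 157 occupy positions 5–6 → each gets rank 5.
M has value 157 mmHg → rank 5.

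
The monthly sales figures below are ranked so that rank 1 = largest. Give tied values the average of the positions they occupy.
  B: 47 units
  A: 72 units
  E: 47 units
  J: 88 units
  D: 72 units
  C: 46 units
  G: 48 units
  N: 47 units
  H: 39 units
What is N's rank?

Sorted (descending): 88, 72, 72, 48, 47, 47, 47, 46, 39
The 2 values of 72 occupy positions 2–3 → average rank (2+3)/2 = 2.5.
The 3 values of 47 occupy positions 5–7 → average rank 6.
N has value 47 units → rank 6.

6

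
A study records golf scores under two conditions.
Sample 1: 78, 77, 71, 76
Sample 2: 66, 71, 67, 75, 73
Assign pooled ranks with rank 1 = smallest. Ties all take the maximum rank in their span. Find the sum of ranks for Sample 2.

Sorted (ascending): 66, 67, 71, 71, 73, 75, 76, 77, 78
The 2 values of 71 occupy positions 3–4 → each gets rank 4.
Sample 2 values → pooled ranks: 66→1, 71→4, 67→2, 75→6, 73→5
Rank sum = 1 + 4 + 2 + 6 + 5 = 18

18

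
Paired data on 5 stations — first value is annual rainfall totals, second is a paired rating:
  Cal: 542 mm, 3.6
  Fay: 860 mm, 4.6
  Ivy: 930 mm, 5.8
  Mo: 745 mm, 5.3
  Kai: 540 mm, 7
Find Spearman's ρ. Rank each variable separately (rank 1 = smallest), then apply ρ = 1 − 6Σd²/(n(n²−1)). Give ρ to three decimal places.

Ranks of variable 1: 2, 4, 5, 3, 1
Ranks of variable 2: 1, 2, 4, 3, 5
d = r₁ − r₂: 1, 2, 1, 0, -4
d²: 1, 4, 1, 0, 16; Σd² = 22
ρ = 1 − 6·22/(5·24) = 1 − 132/120 = -0.100

-0.100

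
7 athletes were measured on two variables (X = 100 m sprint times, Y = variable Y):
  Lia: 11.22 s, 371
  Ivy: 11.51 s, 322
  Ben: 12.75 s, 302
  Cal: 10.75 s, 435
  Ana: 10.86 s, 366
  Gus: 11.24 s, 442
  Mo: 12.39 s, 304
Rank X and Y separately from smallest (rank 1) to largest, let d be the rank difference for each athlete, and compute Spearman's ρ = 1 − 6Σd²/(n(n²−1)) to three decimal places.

Ranks of variable 1: 3, 5, 7, 1, 2, 4, 6
Ranks of variable 2: 5, 3, 1, 6, 4, 7, 2
d = r₁ − r₂: -2, 2, 6, -5, -2, -3, 4
d²: 4, 4, 36, 25, 4, 9, 16; Σd² = 98
ρ = 1 − 6·98/(7·48) = 1 − 588/336 = -0.750

-0.750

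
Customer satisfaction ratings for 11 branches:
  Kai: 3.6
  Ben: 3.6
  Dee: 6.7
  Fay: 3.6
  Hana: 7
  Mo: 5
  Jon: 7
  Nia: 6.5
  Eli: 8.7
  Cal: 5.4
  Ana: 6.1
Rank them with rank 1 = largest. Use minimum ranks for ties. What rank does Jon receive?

2

Sorted (descending): 8.7, 7, 7, 6.7, 6.5, 6.1, 5.4, 5, 3.6, 3.6, 3.6
The 2 values of 7 occupy positions 2–3 → each gets rank 2.
The 3 values of 3.6 occupy positions 9–11 → each gets rank 9.
Jon has value 7 → rank 2.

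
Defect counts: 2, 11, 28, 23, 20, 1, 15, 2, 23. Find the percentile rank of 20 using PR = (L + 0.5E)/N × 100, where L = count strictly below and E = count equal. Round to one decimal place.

N = 9.
Strictly below 20: 5. Equal to 20: 1.
PR = (5 + 0.5·1)/9 × 100 = 61.1

61.1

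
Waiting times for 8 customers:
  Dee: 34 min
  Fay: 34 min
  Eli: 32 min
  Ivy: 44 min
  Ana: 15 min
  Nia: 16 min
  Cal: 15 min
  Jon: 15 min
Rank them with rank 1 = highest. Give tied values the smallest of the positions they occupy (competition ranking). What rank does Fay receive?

2

Sorted (descending): 44, 34, 34, 32, 16, 15, 15, 15
The 2 values of 34 occupy positions 2–3 → each gets rank 2.
The 3 values of 15 occupy positions 6–8 → each gets rank 6.
Fay has value 34 min → rank 2.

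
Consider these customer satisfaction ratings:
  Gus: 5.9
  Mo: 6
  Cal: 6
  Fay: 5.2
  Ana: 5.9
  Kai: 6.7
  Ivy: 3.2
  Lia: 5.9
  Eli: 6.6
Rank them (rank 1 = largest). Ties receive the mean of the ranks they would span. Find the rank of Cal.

Sorted (descending): 6.7, 6.6, 6, 6, 5.9, 5.9, 5.9, 5.2, 3.2
The 2 values of 6 occupy positions 3–4 → average rank (3+4)/2 = 3.5.
The 3 values of 5.9 occupy positions 5–7 → average rank 6.
Cal has value 6 → rank 3.5.

3.5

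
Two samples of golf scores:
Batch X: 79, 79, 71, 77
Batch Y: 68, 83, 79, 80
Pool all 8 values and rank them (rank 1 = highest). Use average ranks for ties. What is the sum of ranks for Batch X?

21

Sorted (descending): 83, 80, 79, 79, 79, 77, 71, 68
The 3 values of 79 occupy positions 3–5 → average rank 4.
Batch X values → pooled ranks: 79→4, 79→4, 71→7, 77→6
Rank sum = 4 + 4 + 7 + 6 = 21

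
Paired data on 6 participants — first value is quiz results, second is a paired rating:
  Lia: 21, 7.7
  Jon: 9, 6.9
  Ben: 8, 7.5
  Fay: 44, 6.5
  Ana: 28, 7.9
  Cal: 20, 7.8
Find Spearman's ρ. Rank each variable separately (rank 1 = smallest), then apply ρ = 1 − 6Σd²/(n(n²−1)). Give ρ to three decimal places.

0.029

Ranks of variable 1: 4, 2, 1, 6, 5, 3
Ranks of variable 2: 4, 2, 3, 1, 6, 5
d = r₁ − r₂: 0, 0, -2, 5, -1, -2
d²: 0, 0, 4, 25, 1, 4; Σd² = 34
ρ = 1 − 6·34/(6·35) = 1 − 204/210 = 0.029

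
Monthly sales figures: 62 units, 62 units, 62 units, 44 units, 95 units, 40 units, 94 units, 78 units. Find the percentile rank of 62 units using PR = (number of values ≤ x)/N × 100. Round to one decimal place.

62.5

N = 8.
Strictly below 62: 2. Equal to 62: 3.
PR = 5/8 × 100 = 62.5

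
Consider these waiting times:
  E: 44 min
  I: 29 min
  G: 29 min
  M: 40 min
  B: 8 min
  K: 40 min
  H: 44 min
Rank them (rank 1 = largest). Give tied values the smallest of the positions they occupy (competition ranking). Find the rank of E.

Sorted (descending): 44, 44, 40, 40, 29, 29, 8
The 2 values of 44 occupy positions 1–2 → each gets rank 1.
The 2 values of 40 occupy positions 3–4 → each gets rank 3.
The 2 values of 29 occupy positions 5–6 → each gets rank 5.
E has value 44 min → rank 1.

1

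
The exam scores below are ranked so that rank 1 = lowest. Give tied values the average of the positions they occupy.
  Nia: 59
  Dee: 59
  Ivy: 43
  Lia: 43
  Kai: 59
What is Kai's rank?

4

Sorted (ascending): 43, 43, 59, 59, 59
The 2 values of 43 occupy positions 1–2 → average rank (1+2)/2 = 1.5.
The 3 values of 59 occupy positions 3–5 → average rank 4.
Kai has value 59 → rank 4.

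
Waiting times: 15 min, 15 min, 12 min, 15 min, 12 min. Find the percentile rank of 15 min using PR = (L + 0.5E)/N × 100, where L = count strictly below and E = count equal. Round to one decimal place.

70.0

N = 5.
Strictly below 15: 2. Equal to 15: 3.
PR = (2 + 0.5·3)/5 × 100 = 70.0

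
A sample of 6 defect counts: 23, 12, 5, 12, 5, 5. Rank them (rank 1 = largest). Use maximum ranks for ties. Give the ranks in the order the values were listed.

1, 3, 6, 3, 6, 6

Sorted (descending): 23, 12, 12, 5, 5, 5
The 2 values of 12 occupy positions 2–3 → each gets rank 3.
The 3 values of 5 occupy positions 4–6 → each gets rank 6.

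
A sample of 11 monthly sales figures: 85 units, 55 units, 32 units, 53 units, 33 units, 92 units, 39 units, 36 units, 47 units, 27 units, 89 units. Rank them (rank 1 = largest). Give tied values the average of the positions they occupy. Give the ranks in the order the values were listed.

3, 4, 10, 5, 9, 1, 7, 8, 6, 11, 2

Sorted (descending): 92, 89, 85, 55, 53, 47, 39, 36, 33, 32, 27
No ties — each value takes its position as its rank.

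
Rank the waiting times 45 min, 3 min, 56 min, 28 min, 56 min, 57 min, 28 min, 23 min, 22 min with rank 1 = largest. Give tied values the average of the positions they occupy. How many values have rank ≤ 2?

Sorted (descending): 57, 56, 56, 45, 28, 28, 23, 22, 3
The 2 values of 56 occupy positions 2–3 → average rank (2+3)/2 = 2.5.
The 2 values of 28 occupy positions 5–6 → average rank (5+6)/2 = 5.5.
Ranks ≤ 2: {1} → 1 value.

1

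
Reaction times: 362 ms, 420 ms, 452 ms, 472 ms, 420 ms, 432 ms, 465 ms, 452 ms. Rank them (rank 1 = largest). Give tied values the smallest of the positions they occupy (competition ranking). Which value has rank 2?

Sorted (descending): 472, 465, 452, 452, 432, 420, 420, 362
The 2 values of 452 occupy positions 3–4 → each gets rank 3.
The 2 values of 420 occupy positions 6–7 → each gets rank 6.
Rank 2 → value 465.

465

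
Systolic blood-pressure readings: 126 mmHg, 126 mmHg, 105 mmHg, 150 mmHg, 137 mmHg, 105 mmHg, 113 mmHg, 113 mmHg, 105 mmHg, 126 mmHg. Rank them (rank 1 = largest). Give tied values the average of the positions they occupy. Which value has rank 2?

137

Sorted (descending): 150, 137, 126, 126, 126, 113, 113, 105, 105, 105
The 3 values of 126 occupy positions 3–5 → average rank 4.
The 2 values of 113 occupy positions 6–7 → average rank (6+7)/2 = 6.5.
The 3 values of 105 occupy positions 8–10 → average rank 9.
Rank 2 → value 137.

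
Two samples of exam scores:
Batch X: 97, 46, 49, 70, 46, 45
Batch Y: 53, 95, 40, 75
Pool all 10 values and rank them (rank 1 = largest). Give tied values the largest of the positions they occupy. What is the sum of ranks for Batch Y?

20

Sorted (descending): 97, 95, 75, 70, 53, 49, 46, 46, 45, 40
The 2 values of 46 occupy positions 7–8 → each gets rank 8.
Batch Y values → pooled ranks: 53→5, 95→2, 40→10, 75→3
Rank sum = 5 + 2 + 10 + 3 = 20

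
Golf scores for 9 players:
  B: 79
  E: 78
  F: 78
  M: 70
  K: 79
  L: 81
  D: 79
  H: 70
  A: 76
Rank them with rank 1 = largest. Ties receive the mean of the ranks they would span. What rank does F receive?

5.5

Sorted (descending): 81, 79, 79, 79, 78, 78, 76, 70, 70
The 3 values of 79 occupy positions 2–4 → average rank 3.
The 2 values of 78 occupy positions 5–6 → average rank (5+6)/2 = 5.5.
The 2 values of 70 occupy positions 8–9 → average rank (8+9)/2 = 8.5.
F has value 78 → rank 5.5.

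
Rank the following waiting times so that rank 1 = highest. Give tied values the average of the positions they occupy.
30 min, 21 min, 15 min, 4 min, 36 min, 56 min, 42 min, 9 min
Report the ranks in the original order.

Sorted (descending): 56, 42, 36, 30, 21, 15, 9, 4
No ties — each value takes its position as its rank.

4, 5, 6, 8, 3, 1, 2, 7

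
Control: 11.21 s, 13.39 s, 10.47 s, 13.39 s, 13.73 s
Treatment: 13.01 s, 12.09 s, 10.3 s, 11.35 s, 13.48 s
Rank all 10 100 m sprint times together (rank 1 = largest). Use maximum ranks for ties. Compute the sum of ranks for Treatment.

30

Sorted (descending): 13.73, 13.48, 13.39, 13.39, 13.01, 12.09, 11.35, 11.21, 10.47, 10.3
The 2 values of 13.39 occupy positions 3–4 → each gets rank 4.
Treatment values → pooled ranks: 13.01→5, 12.09→6, 10.3→10, 11.35→7, 13.48→2
Rank sum = 5 + 6 + 10 + 7 + 2 = 30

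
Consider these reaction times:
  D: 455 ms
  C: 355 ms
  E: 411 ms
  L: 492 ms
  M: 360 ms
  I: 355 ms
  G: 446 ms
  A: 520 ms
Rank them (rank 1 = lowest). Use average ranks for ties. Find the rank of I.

Sorted (ascending): 355, 355, 360, 411, 446, 455, 492, 520
The 2 values of 355 occupy positions 1–2 → average rank (1+2)/2 = 1.5.
I has value 355 ms → rank 1.5.

1.5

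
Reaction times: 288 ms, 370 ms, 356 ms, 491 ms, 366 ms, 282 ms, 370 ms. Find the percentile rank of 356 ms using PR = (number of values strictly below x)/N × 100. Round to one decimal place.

28.6

N = 7.
Strictly below 356: 2. Equal to 356: 1.
PR = 2/7 × 100 = 28.6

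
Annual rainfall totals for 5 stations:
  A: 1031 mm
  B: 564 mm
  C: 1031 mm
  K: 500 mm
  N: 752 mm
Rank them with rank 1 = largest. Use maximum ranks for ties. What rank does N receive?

Sorted (descending): 1031, 1031, 752, 564, 500
The 2 values of 1031 occupy positions 1–2 → each gets rank 2.
N has value 752 mm → rank 3.

3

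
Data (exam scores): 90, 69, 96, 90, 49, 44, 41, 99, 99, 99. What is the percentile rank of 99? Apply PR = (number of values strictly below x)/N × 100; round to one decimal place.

70.0

N = 10.
Strictly below 99: 7. Equal to 99: 3.
PR = 7/10 × 100 = 70.0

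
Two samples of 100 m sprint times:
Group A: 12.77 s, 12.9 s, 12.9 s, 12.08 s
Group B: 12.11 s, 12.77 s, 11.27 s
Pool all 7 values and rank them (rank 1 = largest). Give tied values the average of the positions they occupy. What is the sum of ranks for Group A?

Sorted (descending): 12.9, 12.9, 12.77, 12.77, 12.11, 12.08, 11.27
The 2 values of 12.9 occupy positions 1–2 → average rank (1+2)/2 = 1.5.
The 2 values of 12.77 occupy positions 3–4 → average rank (3+4)/2 = 3.5.
Group A values → pooled ranks: 12.77→3.5, 12.9→1.5, 12.9→1.5, 12.08→6
Rank sum = 3.5 + 1.5 + 1.5 + 6 = 12.5

12.5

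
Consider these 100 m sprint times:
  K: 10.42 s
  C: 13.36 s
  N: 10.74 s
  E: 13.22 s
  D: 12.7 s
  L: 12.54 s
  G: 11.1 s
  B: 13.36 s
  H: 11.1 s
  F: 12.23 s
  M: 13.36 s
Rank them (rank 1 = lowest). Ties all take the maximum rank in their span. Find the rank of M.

Sorted (ascending): 10.42, 10.74, 11.1, 11.1, 12.23, 12.54, 12.7, 13.22, 13.36, 13.36, 13.36
The 2 values of 11.1 occupy positions 3–4 → each gets rank 4.
The 3 values of 13.36 occupy positions 9–11 → each gets rank 11.
M has value 13.36 s → rank 11.

11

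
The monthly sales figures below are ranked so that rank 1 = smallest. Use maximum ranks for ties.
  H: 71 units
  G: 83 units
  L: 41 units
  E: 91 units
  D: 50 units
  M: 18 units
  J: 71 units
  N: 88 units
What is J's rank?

5

Sorted (ascending): 18, 41, 50, 71, 71, 83, 88, 91
The 2 values of 71 occupy positions 4–5 → each gets rank 5.
J has value 71 units → rank 5.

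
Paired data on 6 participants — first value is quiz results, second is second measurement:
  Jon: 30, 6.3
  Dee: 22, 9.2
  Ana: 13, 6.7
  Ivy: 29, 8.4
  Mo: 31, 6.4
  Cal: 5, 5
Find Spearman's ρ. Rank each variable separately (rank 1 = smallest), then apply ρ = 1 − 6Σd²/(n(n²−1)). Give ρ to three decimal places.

Ranks of variable 1: 5, 3, 2, 4, 6, 1
Ranks of variable 2: 2, 6, 4, 5, 3, 1
d = r₁ − r₂: 3, -3, -2, -1, 3, 0
d²: 9, 9, 4, 1, 9, 0; Σd² = 32
ρ = 1 − 6·32/(6·35) = 1 − 192/210 = 0.086

0.086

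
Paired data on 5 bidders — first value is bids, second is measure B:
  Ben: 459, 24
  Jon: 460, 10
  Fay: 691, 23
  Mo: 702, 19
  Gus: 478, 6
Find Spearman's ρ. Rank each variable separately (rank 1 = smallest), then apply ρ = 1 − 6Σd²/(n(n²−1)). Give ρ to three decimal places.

Ranks of variable 1: 1, 2, 4, 5, 3
Ranks of variable 2: 5, 2, 4, 3, 1
d = r₁ − r₂: -4, 0, 0, 2, 2
d²: 16, 0, 0, 4, 4; Σd² = 24
ρ = 1 − 6·24/(5·24) = 1 − 144/120 = -0.200

-0.200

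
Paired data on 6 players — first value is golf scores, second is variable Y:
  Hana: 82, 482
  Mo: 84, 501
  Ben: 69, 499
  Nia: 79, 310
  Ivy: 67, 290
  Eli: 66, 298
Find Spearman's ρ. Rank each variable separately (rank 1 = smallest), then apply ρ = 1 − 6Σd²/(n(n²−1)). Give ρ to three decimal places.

Ranks of variable 1: 5, 6, 3, 4, 2, 1
Ranks of variable 2: 4, 6, 5, 3, 1, 2
d = r₁ − r₂: 1, 0, -2, 1, 1, -1
d²: 1, 0, 4, 1, 1, 1; Σd² = 8
ρ = 1 − 6·8/(6·35) = 1 − 48/210 = 0.771

0.771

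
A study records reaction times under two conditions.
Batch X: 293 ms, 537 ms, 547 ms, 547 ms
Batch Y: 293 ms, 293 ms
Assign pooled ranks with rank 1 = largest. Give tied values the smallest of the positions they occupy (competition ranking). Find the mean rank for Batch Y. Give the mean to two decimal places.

Sorted (descending): 547, 547, 537, 293, 293, 293
The 2 values of 547 occupy positions 1–2 → each gets rank 1.
The 3 values of 293 occupy positions 4–6 → each gets rank 4.
Batch Y values → pooled ranks: 293→4, 293→4
Mean rank = (4 + 4) / 2 = 4.00

4.00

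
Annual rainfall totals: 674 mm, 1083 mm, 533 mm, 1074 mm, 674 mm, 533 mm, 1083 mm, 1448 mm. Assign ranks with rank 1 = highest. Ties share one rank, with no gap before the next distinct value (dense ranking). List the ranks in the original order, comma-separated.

4, 2, 5, 3, 4, 5, 2, 1

Sorted (descending): 1448, 1083, 1083, 1074, 674, 674, 533, 533
The 2 values of 1083 share dense rank 2.
The 2 values of 674 share dense rank 4.
The 2 values of 533 share dense rank 5.
Remaining distinct values take the next consecutive integers.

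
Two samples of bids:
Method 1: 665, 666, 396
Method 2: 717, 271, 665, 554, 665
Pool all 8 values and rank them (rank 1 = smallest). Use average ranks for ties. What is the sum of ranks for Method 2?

22

Sorted (ascending): 271, 396, 554, 665, 665, 665, 666, 717
The 3 values of 665 occupy positions 4–6 → average rank 5.
Method 2 values → pooled ranks: 717→8, 271→1, 665→5, 554→3, 665→5
Rank sum = 8 + 1 + 5 + 3 + 5 = 22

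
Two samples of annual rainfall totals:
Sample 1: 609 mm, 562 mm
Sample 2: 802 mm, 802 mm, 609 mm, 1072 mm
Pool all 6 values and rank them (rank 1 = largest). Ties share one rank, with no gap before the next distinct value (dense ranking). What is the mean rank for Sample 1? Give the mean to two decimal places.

Sorted (descending): 1072, 802, 802, 609, 609, 562
The 2 values of 802 share dense rank 2.
The 2 values of 609 share dense rank 3.
Remaining distinct values take the next consecutive integers.
Sample 1 values → pooled ranks: 609→3, 562→4
Mean rank = (3 + 4) / 2 = 3.50

3.50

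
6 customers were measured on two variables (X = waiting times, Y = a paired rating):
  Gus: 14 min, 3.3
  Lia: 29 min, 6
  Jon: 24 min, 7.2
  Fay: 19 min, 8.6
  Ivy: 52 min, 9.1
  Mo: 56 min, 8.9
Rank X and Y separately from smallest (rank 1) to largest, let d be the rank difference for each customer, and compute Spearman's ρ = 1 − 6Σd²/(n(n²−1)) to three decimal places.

0.714

Ranks of variable 1: 1, 4, 3, 2, 5, 6
Ranks of variable 2: 1, 2, 3, 4, 6, 5
d = r₁ − r₂: 0, 2, 0, -2, -1, 1
d²: 0, 4, 0, 4, 1, 1; Σd² = 10
ρ = 1 − 6·10/(6·35) = 1 − 60/210 = 0.714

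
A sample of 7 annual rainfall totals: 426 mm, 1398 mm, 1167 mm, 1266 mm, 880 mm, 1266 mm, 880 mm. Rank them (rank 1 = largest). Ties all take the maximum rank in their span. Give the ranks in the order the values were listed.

7, 1, 4, 3, 6, 3, 6

Sorted (descending): 1398, 1266, 1266, 1167, 880, 880, 426
The 2 values of 1266 occupy positions 2–3 → each gets rank 3.
The 2 values of 880 occupy positions 5–6 → each gets rank 6.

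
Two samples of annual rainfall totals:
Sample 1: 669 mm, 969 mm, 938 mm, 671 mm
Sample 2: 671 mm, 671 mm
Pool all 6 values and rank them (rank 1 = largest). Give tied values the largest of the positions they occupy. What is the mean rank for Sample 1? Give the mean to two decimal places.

Sorted (descending): 969, 938, 671, 671, 671, 669
The 3 values of 671 occupy positions 3–5 → each gets rank 5.
Sample 1 values → pooled ranks: 669→6, 969→1, 938→2, 671→5
Mean rank = (6 + 1 + 2 + 5) / 4 = 3.50

3.50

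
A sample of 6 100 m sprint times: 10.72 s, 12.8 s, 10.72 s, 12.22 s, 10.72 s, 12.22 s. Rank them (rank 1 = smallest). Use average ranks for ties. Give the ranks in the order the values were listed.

2, 6, 2, 4.5, 2, 4.5

Sorted (ascending): 10.72, 10.72, 10.72, 12.22, 12.22, 12.8
The 3 values of 10.72 occupy positions 1–3 → average rank 2.
The 2 values of 12.22 occupy positions 4–5 → average rank (4+5)/2 = 4.5.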